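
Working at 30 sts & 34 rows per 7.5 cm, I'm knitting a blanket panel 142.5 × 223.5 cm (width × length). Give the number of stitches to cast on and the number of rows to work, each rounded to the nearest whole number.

Stitch gauge = 30/7.5 = 4 sts/cm; 142.5 × 4 = 570.00 → 570 sts.
Row gauge = 34/7.5 = 4.533 rows/cm; 223.5 × 4.533 = 1013.20 → 1013 rows.

Cast on 570 stitches and work 1013 rows.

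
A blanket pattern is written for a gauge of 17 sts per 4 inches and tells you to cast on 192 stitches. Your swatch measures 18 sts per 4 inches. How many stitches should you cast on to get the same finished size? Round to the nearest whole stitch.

Scale factor = 18 / 17 = 1.059.
192 × 18 / 17 = 203.29 sts.
→ 203 sts.

Cast on 203 stitches.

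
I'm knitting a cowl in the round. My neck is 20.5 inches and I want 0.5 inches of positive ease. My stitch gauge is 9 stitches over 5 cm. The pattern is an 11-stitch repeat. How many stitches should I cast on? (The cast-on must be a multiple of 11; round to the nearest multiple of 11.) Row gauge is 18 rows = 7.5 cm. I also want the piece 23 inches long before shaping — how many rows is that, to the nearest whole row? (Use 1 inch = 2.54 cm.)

Finished = 20.5 + 0.5 = 21 inches.
21 inches × 2.54 = 53.34 cm.
9/5 = 1.8 sts per cm; 53.34 × 1.8 = 96.01 sts.
Nearest multiple of 11 → 99.
23 inches = 58.42 cm; × 2.4 = 140.21 → 140 rows.

Cast on 99 stitches; work 140 rows.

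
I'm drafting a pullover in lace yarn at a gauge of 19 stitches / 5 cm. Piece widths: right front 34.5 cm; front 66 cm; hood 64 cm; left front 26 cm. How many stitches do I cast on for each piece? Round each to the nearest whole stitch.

right front 131; front 251; hood 243; left front 99.

Rate = 19/5 = 3.8 sts per cm.
right front: 34.5 × 3.8 = 131.10 → 131.
front: 66 × 3.8 = 250.80 → 251.
hood: 64 × 3.8 = 243.20 → 243.
left front: 26 × 3.8 = 98.80 → 99.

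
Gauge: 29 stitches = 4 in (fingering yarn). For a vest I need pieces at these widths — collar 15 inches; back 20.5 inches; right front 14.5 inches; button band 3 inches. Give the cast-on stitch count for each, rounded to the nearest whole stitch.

Rate = 29/4 = 7.25 sts per in.
collar: 15 × 7.25 = 108.75 → 109.
back: 20.5 × 7.25 = 148.62 → 149.
right front: 14.5 × 7.25 = 105.12 → 105.
button band: 3 × 7.25 = 21.75 → 22.

collar 109; back 149; right front 105; button band 22.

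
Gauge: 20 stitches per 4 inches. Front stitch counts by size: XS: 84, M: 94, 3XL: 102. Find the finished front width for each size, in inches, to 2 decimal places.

20/4 = 5 sts per in.
XS: 84 / 5 = 16.800 → 16.80 in.
M: 94 / 5 = 18.800 → 18.80 in.
3XL: 102 / 5 = 20.400 → 20.40 in.

XS 16.80 inches; M 18.80 inches; 3XL 20.40 inches.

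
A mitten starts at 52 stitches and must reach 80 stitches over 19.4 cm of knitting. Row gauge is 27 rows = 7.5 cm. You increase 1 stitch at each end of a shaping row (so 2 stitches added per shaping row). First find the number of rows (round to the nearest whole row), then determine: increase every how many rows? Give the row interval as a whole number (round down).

Increase every 5th row.

Rows = 19.4 × 3.6 = 69.8 → 70 rows.
Stitches to add: 28 → 14 shaping rows (at 2 st each).
70 / 14 = 5.00 → every 5 rows.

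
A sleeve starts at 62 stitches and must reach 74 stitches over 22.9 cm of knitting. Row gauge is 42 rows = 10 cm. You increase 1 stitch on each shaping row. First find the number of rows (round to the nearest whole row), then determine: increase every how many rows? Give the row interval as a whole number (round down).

Increase every 8th row.

Rows = 22.9 × 4.2 = 96.2 → 96 rows.
Stitches to add: 12 → 12 shaping rows (at 1 st each).
96 / 12 = 8.00 → every 8 rows.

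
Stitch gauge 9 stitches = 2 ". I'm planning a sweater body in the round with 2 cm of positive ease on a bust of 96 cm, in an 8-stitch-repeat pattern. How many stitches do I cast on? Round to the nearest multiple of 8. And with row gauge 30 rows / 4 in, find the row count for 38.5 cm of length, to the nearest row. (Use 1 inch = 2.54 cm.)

Finished = 96 + 2 = 98 cm.
98 cm × 1/2.54 = 38.58 inches.
9/2 = 4.5 sts per in; 38.58 × 4.5 = 173.62 sts.
Nearest multiple of 8 → 176.
38.5 cm = 15.16 inches; × 7.5 = 113.68 → 114 rows.

Cast on 176 stitches; work 114 rows.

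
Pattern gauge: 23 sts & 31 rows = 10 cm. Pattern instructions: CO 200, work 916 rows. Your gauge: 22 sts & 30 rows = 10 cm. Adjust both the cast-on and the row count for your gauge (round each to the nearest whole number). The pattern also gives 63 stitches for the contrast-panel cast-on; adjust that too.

Cast on 191 stitches; work 886 rows; contrast-panel cast-on 60 stitches.

Stitches: 200 × 22/23 = 191.30 → 191.
Rows: 916 × 30/31 = 886.45 → 886.
contrast-panel cast-on: 63 × 22/23 = 60.26 → 60.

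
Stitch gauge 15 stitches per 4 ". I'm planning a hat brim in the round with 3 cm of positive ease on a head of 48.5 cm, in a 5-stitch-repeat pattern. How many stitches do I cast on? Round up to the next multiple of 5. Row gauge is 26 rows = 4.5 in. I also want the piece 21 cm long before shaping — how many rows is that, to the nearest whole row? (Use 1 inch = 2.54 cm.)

Finished = 48.5 + 3 = 51.5 cm.
51.5 cm × 1/2.54 = 20.28 inches.
15/4 = 3.75 sts per in; 20.28 × 3.75 = 76.03 sts.
Next multiple of 5 → 80.
21 cm = 8.27 inches; × 5.778 = 47.77 → 48 rows.

Cast on 80 stitches; work 48 rows.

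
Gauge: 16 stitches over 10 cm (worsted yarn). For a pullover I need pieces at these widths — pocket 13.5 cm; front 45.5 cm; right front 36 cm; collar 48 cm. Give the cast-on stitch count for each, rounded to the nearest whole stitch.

pocket 22; front 73; right front 58; collar 77.

Rate = 16/10 = 1.6 sts per cm.
pocket: 13.5 × 1.6 = 21.60 → 22.
front: 45.5 × 1.6 = 72.80 → 73.
right front: 36 × 1.6 = 57.60 → 58.
collar: 48 × 1.6 = 76.80 → 77.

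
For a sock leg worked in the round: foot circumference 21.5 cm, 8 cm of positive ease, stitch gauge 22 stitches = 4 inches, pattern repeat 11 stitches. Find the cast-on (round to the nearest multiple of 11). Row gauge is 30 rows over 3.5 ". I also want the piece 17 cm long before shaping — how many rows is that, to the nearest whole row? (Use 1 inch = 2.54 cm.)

Cast on 66 stitches; work 57 rows.

Finished = 21.5 + 8 = 29.5 cm.
29.5 cm × 1/2.54 = 11.61 inches.
22/4 = 5.5 sts per in; 11.61 × 5.5 = 63.88 sts.
Nearest multiple of 11 → 66.
17 cm = 6.69 inches; × 8.571 = 57.37 → 57 rows.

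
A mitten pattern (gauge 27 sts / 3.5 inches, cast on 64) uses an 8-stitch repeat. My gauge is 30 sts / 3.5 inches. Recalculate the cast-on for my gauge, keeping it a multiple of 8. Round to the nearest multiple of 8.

72 stitches.

64 × 30 / 27 = 71.11.
Nearest multiple of 8: 72.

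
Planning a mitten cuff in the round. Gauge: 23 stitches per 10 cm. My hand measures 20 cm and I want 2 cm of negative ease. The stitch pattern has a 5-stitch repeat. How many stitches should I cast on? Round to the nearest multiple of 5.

40 stitches.

Finished = 20 − 2 = 18 cm.
23 / 10 = 2.3 sts/cm.
18 × 2.3 = 41.40 sts.
Nearest multiple of 5: 40.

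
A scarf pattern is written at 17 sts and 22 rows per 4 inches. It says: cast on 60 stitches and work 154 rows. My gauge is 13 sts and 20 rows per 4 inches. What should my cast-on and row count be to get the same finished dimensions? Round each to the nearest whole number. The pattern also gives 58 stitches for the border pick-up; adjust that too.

Cast on 46 stitches; work 140 rows; border pick-up 44 stitches.

Stitches: 60 × 13/17 = 45.88 → 46.
Rows: 154 × 20/22 = 140.00 → 140.
border pick-up: 58 × 13/17 = 44.35 → 44.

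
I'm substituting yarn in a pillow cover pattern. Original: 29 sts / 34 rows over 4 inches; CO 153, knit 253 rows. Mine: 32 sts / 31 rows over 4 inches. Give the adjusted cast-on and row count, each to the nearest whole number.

Stitches: 153 × 32/29 = 168.83 → 169.
Rows: 253 × 31/34 = 230.68 → 231.

Cast on 169 stitches; work 231 rows.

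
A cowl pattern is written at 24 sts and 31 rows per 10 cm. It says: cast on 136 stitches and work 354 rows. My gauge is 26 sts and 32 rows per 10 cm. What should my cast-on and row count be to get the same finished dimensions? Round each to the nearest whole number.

Cast on 147 stitches; work 365 rows.

Stitches: 136 × 26/24 = 147.33 → 147.
Rows: 354 × 32/31 = 365.42 → 365.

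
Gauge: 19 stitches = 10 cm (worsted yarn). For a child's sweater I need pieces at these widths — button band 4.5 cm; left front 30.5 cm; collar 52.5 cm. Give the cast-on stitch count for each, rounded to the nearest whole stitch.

button band 9; left front 58; collar 100.

Rate = 19/10 = 1.9 sts per cm.
button band: 4.5 × 1.9 = 8.55 → 9.
left front: 30.5 × 1.9 = 57.95 → 58.
collar: 52.5 × 1.9 = 99.75 → 100.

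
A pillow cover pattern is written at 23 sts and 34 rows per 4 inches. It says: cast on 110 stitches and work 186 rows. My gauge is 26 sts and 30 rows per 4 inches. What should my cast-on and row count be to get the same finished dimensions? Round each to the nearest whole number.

Stitches: 110 × 26/23 = 124.35 → 124.
Rows: 186 × 30/34 = 164.12 → 164.

Cast on 124 stitches; work 164 rows.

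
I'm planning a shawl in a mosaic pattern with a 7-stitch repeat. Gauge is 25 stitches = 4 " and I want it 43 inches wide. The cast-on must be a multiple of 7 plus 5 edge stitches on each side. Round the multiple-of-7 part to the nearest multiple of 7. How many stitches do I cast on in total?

25 / 4 = 6.25 sts per inch.
43 × 6.25 = 268.75 sts.
Less 10 edge sts → 258.75 for the repeat.
Nearest multiple of 7: 259.
Add back 10 edge sts → 269.

CO 269 sts.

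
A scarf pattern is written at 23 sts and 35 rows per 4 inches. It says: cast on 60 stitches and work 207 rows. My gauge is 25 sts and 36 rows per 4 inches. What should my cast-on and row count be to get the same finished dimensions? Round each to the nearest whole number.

Cast on 65 stitches; work 213 rows.

Stitches: 60 × 25/23 = 65.22 → 65.
Rows: 207 × 36/35 = 212.91 → 213.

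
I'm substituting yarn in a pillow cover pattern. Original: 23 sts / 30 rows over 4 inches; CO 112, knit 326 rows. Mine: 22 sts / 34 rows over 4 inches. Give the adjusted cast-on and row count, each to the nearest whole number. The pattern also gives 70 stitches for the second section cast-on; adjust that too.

Cast on 107 stitches; work 369 rows; second section cast-on 67 stitches.

Stitches: 112 × 22/23 = 107.13 → 107.
Rows: 326 × 34/30 = 369.47 → 369.
second section cast-on: 70 × 22/23 = 66.96 → 67.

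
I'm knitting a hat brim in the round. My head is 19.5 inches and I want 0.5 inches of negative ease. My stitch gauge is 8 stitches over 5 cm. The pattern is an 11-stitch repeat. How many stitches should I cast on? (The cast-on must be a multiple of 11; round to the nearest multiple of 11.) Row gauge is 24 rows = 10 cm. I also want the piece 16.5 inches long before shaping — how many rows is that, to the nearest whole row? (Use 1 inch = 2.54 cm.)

Finished = 19.5 − 0.5 = 19 inches.
19 inches × 2.54 = 48.26 cm.
8/5 = 1.6 sts per cm; 48.26 × 1.6 = 77.22 sts.
Nearest multiple of 11 → 77.
16.5 inches = 41.91 cm; × 2.4 = 100.58 → 101 rows.

Cast on 77 stitches; work 101 rows.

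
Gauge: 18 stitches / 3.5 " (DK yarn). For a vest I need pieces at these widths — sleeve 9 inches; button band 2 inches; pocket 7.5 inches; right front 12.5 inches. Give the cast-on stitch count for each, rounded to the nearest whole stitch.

Rate = 18/3.5 = 5.143 sts per in.
sleeve: 9 × 5.143 = 46.29 → 46.
button band: 2 × 5.143 = 10.29 → 10.
pocket: 7.5 × 5.143 = 38.57 → 39.
right front: 12.5 × 5.143 = 64.29 → 64.

sleeve 46; button band 10; pocket 39; right front 64.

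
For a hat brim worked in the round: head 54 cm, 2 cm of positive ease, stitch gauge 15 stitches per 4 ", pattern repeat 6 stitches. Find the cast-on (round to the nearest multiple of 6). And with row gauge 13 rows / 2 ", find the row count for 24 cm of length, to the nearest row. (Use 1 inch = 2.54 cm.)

Finished = 54 + 2 = 56 cm.
56 cm × 1/2.54 = 22.05 inches.
15/4 = 3.75 sts per in; 22.05 × 3.75 = 82.68 sts.
Nearest multiple of 6 → 84.
24 cm = 9.45 inches; × 6.5 = 61.42 → 61 rows.

Cast on 84 stitches; work 61 rows.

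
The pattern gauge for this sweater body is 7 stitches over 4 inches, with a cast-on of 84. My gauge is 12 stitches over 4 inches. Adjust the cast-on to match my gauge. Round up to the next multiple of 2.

Scale factor = 12 / 7 = 1.714.
84 × 12 / 7 = 144.00 sts.

CO 144 sts.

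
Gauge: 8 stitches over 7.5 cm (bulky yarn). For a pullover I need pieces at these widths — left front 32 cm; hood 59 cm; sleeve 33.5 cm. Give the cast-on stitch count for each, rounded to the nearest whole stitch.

Rate = 8/7.5 = 1.067 sts per cm.
left front: 32 × 1.067 = 34.13 → 34.
hood: 59 × 1.067 = 62.93 → 63.
sleeve: 33.5 × 1.067 = 35.73 → 36.

left front 34; hood 63; sleeve 36.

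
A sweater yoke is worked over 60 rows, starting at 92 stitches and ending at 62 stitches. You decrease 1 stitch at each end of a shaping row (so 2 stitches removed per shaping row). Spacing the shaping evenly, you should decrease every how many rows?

Decrease every 4th row.

Stitches to remove: |62 − 92| = 30.
Shaping rows needed: 30 / 2 = 15.
60 rows / 15 = every 4 rows.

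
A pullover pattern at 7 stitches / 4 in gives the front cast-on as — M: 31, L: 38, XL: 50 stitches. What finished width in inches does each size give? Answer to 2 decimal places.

M 17.71 inches; L 21.71 inches; XL 28.57 inches.

7/4 = 1.75 sts per in.
M: 31 / 1.75 = 17.714 → 17.71 in.
L: 38 / 1.75 = 21.714 → 21.71 in.
XL: 50 / 1.75 = 28.571 → 28.57 in.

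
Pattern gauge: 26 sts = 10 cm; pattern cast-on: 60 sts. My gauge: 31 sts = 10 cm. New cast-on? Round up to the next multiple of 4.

72 stitches.

Scale factor = 31 / 26 = 1.192.
60 × 31 / 26 = 71.54 sts.
→ 72 sts.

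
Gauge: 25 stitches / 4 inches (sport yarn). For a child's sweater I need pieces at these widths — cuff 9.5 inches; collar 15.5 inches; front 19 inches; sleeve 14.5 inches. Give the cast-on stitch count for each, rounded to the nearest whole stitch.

Rate = 25/4 = 6.25 sts per in.
cuff: 9.5 × 6.25 = 59.38 → 59.
collar: 15.5 × 6.25 = 96.88 → 97.
front: 19 × 6.25 = 118.75 → 119.
sleeve: 14.5 × 6.25 = 90.62 → 91.

cuff 59; collar 97; front 119; sleeve 91.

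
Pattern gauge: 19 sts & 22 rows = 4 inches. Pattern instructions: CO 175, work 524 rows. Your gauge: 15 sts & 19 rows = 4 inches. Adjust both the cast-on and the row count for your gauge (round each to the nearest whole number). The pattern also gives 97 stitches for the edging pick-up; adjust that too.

Cast on 138 stitches; work 453 rows; edging pick-up 77 stitches.

Stitches: 175 × 15/19 = 138.16 → 138.
Rows: 524 × 19/22 = 452.55 → 453.
edging pick-up: 97 × 15/19 = 76.58 → 77.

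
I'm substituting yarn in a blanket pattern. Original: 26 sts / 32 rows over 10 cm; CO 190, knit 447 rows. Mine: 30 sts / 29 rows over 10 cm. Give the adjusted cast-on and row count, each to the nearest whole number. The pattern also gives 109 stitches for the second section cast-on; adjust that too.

Stitches: 190 × 30/26 = 219.23 → 219.
Rows: 447 × 29/32 = 405.09 → 405.
second section cast-on: 109 × 30/26 = 125.77 → 126.

Cast on 219 stitches; work 405 rows; second section cast-on 126 stitches.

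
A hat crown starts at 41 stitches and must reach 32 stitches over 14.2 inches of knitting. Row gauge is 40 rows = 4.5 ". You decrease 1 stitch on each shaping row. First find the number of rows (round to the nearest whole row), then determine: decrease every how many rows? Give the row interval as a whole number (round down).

Decrease every 14th row.

Rows = 14.2 × 8.889 = 126.2 → 126 rows.
Stitches to remove: 9 → 9 shaping rows (at 1 st each).
126 / 9 = 14.00 → every 14 rows.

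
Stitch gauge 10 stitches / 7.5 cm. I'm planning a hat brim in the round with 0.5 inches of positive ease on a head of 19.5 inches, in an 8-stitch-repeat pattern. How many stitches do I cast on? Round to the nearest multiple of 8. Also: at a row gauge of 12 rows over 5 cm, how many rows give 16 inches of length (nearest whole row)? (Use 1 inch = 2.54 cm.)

Finished = 19.5 + 0.5 = 20 inches.
20 inches × 2.54 = 50.80 cm.
10/7.5 = 1.333 sts per cm; 50.80 × 1.333 = 67.73 sts.
Nearest multiple of 8 → 64.
16 inches = 40.64 cm; × 2.4 = 97.54 → 98 rows.

Cast on 64 stitches; work 98 rows.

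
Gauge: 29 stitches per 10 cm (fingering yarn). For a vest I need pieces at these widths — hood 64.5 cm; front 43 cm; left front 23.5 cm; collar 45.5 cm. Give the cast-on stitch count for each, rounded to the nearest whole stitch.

Rate = 29/10 = 2.9 sts per cm.
hood: 64.5 × 2.9 = 187.05 → 187.
front: 43 × 2.9 = 124.70 → 125.
left front: 23.5 × 2.9 = 68.15 → 68.
collar: 45.5 × 2.9 = 131.95 → 132.

hood 187; front 125; left front 68; collar 132.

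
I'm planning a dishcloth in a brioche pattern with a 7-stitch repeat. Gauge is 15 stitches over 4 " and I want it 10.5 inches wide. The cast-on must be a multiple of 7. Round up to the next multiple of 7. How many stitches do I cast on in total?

15 / 4 = 3.75 sts per inch.
10.5 × 3.75 = 39.38 sts.
Next multiple of 7: 42.

CO 42 sts.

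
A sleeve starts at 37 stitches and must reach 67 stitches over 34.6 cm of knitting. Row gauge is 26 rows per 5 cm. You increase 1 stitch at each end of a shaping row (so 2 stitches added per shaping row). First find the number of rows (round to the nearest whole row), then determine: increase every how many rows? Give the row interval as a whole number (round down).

Increase every 12th row.

Rows = 34.6 × 5.2 = 179.9 → 180 rows.
Stitches to add: 30 → 15 shaping rows (at 2 st each).
180 / 15 = 12.00 → every 12 rows.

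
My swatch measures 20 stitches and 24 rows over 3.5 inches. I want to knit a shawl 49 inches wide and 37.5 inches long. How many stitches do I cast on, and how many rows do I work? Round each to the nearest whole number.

Cast on 280 stitches and work 257 rows.

Stitch gauge = 20/3.5 = 5.714 sts/in; 49 × 5.714 = 280.00 → 280 sts.
Row gauge = 24/3.5 = 6.857 rows/in; 37.5 × 6.857 = 257.14 → 257 rows.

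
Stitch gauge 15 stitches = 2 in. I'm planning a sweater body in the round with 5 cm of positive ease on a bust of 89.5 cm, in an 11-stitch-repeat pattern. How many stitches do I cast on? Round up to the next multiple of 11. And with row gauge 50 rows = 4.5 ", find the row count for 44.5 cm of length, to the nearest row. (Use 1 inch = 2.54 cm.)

Cast on 286 stitches; work 195 rows.

Finished = 89.5 + 5 = 94.5 cm.
94.5 cm × 1/2.54 = 37.20 inches.
15/2 = 7.5 sts per in; 37.20 × 7.5 = 279.04 sts.
Next multiple of 11 → 286.
44.5 cm = 17.52 inches; × 11.111 = 194.66 → 195 rows.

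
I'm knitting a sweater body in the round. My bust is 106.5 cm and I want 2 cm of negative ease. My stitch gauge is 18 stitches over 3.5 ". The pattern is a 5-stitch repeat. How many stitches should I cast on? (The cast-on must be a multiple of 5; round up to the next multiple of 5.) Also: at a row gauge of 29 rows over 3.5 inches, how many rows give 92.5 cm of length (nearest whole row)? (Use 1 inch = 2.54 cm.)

Finished = 106.5 − 2 = 104.5 cm.
104.5 cm × 1/2.54 = 41.14 inches.
18/3.5 = 5.143 sts per in; 41.14 × 5.143 = 211.59 sts.
Next multiple of 5 → 215.
92.5 cm = 36.42 inches; × 8.286 = 301.74 → 302 rows.

Cast on 215 stitches; work 302 rows.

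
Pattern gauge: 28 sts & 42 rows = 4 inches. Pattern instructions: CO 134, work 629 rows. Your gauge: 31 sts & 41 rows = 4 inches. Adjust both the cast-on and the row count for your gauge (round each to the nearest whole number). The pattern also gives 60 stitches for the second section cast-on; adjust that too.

Cast on 148 stitches; work 614 rows; second section cast-on 66 stitches.

Stitches: 134 × 31/28 = 148.36 → 148.
Rows: 629 × 41/42 = 614.02 → 614.
second section cast-on: 60 × 31/28 = 66.43 → 66.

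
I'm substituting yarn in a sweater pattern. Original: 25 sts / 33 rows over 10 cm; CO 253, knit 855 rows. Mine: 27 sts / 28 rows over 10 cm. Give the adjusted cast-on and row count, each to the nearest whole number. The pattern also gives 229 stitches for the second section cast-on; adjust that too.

Stitches: 253 × 27/25 = 273.24 → 273.
Rows: 855 × 28/33 = 725.45 → 725.
second section cast-on: 229 × 27/25 = 247.32 → 247.

Cast on 273 stitches; work 725 rows; second section cast-on 247 stitches.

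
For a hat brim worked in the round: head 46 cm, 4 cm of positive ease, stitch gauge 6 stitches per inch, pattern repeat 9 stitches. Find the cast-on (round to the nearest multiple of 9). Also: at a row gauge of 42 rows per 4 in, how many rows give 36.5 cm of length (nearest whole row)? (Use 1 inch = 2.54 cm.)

Cast on 117 stitches; work 151 rows.

Finished = 46 + 4 = 50 cm.
50 cm × 1/2.54 = 19.69 inches.
6/1 = 6 sts per in; 19.69 × 6 = 118.11 sts.
Nearest multiple of 9 → 117.
36.5 cm = 14.37 inches; × 10.5 = 150.89 → 151 rows.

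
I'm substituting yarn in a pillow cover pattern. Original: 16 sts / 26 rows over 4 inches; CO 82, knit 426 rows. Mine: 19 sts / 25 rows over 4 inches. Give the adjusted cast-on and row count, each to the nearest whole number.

Stitches: 82 × 19/16 = 97.38 → 97.
Rows: 426 × 25/26 = 409.62 → 410.

Cast on 97 stitches; work 410 rows.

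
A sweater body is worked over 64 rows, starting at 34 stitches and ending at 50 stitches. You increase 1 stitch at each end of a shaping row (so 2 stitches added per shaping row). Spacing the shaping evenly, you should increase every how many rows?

Increase every 8th row.

Stitches to add: |50 − 34| = 16.
Shaping rows needed: 16 / 2 = 8.
64 rows / 8 = every 8 rows.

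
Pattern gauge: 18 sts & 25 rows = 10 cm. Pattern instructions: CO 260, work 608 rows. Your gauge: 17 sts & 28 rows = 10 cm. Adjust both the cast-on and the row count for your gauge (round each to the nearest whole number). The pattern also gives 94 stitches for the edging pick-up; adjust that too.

Stitches: 260 × 17/18 = 245.56 → 246.
Rows: 608 × 28/25 = 680.96 → 681.
edging pick-up: 94 × 17/18 = 88.78 → 89.

Cast on 246 stitches; work 681 rows; edging pick-up 89 stitches.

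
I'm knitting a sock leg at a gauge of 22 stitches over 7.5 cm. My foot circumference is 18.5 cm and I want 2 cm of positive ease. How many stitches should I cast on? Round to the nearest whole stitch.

60 stitches.

Finished = 18.5 + 2 = 20.5 cm.
22 / 7.5 = 2.933 sts per cm.
20.50 × 2.933 = 60.13 sts.
→ 60 sts.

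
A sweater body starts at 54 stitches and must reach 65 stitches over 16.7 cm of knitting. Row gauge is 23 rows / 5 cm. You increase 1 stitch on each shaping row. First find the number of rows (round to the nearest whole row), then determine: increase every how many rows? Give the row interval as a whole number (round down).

Increase every 7th row.

Rows = 16.7 × 4.6 = 76.8 → 77 rows.
Stitches to add: 11 → 11 shaping rows (at 1 st each).
77 / 11 = 7.00 → every 7 rows.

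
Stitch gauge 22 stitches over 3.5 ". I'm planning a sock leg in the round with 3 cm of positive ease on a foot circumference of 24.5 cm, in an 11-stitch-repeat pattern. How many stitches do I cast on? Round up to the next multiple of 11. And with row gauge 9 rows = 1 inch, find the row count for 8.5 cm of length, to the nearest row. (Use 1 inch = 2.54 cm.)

Finished = 24.5 + 3 = 27.5 cm.
27.5 cm × 1/2.54 = 10.83 inches.
22/3.5 = 6.286 sts per in; 10.83 × 6.286 = 68.05 sts.
Next multiple of 11 → 77.
8.5 cm = 3.35 inches; × 9 = 30.12 → 30 rows.

Cast on 77 stitches; work 30 rows.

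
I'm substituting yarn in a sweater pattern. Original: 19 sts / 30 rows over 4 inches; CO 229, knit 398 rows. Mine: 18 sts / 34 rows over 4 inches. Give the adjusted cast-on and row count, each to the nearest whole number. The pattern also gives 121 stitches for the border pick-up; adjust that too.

Stitches: 229 × 18/19 = 216.95 → 217.
Rows: 398 × 34/30 = 451.07 → 451.
border pick-up: 121 × 18/19 = 114.63 → 115.

Cast on 217 stitches; work 451 rows; border pick-up 115 stitches.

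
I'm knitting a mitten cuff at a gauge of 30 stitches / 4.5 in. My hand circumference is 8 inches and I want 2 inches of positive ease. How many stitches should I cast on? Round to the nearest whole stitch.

Finished = 8 + 2 = 10 in.
30 / 4.5 = 6.667 sts per inch.
10.00 × 6.667 = 66.67 sts.
→ 67 sts.

67 stitches.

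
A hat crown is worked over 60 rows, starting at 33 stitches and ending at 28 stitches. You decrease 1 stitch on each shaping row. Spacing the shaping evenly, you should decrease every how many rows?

Decrease every 12th row.

Stitches to remove: |28 − 33| = 5.
Shaping rows needed: 5 / 1 = 5.
60 rows / 5 = every 12 rows.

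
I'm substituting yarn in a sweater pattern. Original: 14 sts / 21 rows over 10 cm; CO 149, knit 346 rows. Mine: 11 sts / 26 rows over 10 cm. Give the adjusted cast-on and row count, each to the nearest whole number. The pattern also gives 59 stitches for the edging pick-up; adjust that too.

Stitches: 149 × 11/14 = 117.07 → 117.
Rows: 346 × 26/21 = 428.38 → 428.
edging pick-up: 59 × 11/14 = 46.36 → 46.

Cast on 117 stitches; work 428 rows; edging pick-up 46 stitches.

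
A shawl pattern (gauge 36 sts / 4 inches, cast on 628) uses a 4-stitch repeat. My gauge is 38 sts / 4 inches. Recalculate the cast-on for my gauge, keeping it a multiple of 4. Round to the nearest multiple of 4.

628 × 38 / 36 = 662.89.
Nearest multiple of 4: 664.

Cast on 664 stitches.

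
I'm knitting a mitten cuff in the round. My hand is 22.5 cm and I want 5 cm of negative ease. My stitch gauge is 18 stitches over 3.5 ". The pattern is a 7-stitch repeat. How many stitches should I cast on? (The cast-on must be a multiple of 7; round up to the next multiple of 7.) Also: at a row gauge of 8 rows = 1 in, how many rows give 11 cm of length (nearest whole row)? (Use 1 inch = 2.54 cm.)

Finished = 22.5 − 5 = 17.5 cm.
17.5 cm × 1/2.54 = 6.89 inches.
18/3.5 = 5.143 sts per in; 6.89 × 5.143 = 35.43 sts.
Next multiple of 7 → 42.
11 cm = 4.33 inches; × 8 = 34.65 → 35 rows.

Cast on 42 stitches; work 35 rows.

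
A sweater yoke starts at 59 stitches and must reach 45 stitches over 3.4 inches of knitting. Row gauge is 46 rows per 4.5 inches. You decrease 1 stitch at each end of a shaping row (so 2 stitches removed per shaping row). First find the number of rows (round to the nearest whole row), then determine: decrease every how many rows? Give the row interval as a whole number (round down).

Decrease every 5th row.

Rows = 3.4 × 10.222 = 34.8 → 35 rows.
Stitches to remove: 14 → 7 shaping rows (at 2 st each).
35 / 7 = 5.00 → every 5 rows.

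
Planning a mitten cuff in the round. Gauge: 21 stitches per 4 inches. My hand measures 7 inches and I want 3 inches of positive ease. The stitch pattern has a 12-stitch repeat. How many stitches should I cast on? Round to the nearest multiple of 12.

CO 48 sts.

Finished = 7 + 3 = 10 inches.
21 / 4 = 5.25 sts/in.
10 × 5.25 = 52.50 sts.
Nearest multiple of 12: 48.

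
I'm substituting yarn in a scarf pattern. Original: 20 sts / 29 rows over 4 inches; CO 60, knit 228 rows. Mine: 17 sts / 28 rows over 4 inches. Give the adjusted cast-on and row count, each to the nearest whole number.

Stitches: 60 × 17/20 = 51.00 → 51.
Rows: 228 × 28/29 = 220.14 → 220.

Cast on 51 stitches; work 220 rows.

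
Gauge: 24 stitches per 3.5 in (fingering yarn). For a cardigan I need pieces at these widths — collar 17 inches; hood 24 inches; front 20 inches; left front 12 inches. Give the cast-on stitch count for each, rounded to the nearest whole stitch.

collar 117; hood 165; front 137; left front 82.

Rate = 24/3.5 = 6.857 sts per in.
collar: 17 × 6.857 = 116.57 → 117.
hood: 24 × 6.857 = 164.57 → 165.
front: 20 × 6.857 = 137.14 → 137.
left front: 12 × 6.857 = 82.29 → 82.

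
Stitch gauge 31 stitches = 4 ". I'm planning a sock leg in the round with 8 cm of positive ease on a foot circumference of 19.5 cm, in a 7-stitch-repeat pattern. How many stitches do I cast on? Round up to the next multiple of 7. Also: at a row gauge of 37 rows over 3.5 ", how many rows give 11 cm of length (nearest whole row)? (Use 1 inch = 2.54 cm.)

Finished = 19.5 + 8 = 27.5 cm.
27.5 cm × 1/2.54 = 10.83 inches.
31/4 = 7.75 sts per in; 10.83 × 7.75 = 83.91 sts.
Next multiple of 7 → 84.
11 cm = 4.33 inches; × 10.571 = 45.78 → 46 rows.

Cast on 84 stitches; work 46 rows.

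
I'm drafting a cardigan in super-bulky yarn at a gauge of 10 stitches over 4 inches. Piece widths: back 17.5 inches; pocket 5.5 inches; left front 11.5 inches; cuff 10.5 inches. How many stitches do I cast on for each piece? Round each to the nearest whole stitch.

Rate = 10/4 = 2.5 sts per in.
back: 17.5 × 2.5 = 43.75 → 44.
pocket: 5.5 × 2.5 = 13.75 → 14.
left front: 11.5 × 2.5 = 28.75 → 29.
cuff: 10.5 × 2.5 = 26.25 → 26.

back 44; pocket 14; left front 29; cuff 26.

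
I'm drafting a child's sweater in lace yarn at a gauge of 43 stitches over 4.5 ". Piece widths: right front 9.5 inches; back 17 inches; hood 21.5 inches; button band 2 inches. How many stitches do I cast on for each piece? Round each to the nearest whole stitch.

Rate = 43/4.5 = 9.556 sts per in.
right front: 9.5 × 9.556 = 90.78 → 91.
back: 17 × 9.556 = 162.44 → 162.
hood: 21.5 × 9.556 = 205.44 → 205.
button band: 2 × 9.556 = 19.11 → 19.

right front 91; back 162; hood 205; button band 19.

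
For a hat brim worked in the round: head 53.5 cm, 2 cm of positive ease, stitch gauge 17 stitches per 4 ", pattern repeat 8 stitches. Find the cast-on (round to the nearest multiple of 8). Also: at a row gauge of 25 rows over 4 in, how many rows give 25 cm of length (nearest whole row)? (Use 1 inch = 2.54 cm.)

Finished = 53.5 + 2 = 55.5 cm.
55.5 cm × 1/2.54 = 21.85 inches.
17/4 = 4.25 sts per in; 21.85 × 4.25 = 92.86 sts.
Nearest multiple of 8 → 96.
25 cm = 9.84 inches; × 6.25 = 61.52 → 62 rows.

Cast on 96 stitches; work 62 rows.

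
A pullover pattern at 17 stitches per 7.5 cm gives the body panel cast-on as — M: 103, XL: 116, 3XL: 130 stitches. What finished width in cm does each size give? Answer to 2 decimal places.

17/7.5 = 2.267 sts per cm.
M: 103 / 2.267 = 45.441 → 45.44 cm.
XL: 116 / 2.267 = 51.176 → 51.18 cm.
3XL: 130 / 2.267 = 57.353 → 57.35 cm.

M 45.44 cm; XL 51.18 cm; 3XL 57.35 cm.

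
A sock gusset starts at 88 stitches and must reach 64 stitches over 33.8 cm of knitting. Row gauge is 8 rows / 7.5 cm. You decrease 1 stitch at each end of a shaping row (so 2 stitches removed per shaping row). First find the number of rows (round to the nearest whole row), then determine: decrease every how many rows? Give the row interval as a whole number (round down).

Rows = 33.8 × 1.067 = 36.1 → 36 rows.
Stitches to remove: 24 → 12 shaping rows (at 2 st each).
36 / 12 = 3.00 → every 3 rows.

Decrease every 3rd row.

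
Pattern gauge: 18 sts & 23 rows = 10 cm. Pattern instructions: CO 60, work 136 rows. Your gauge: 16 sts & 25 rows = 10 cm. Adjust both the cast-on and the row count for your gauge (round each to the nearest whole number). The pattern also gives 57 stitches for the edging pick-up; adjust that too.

Stitches: 60 × 16/18 = 53.33 → 53.
Rows: 136 × 25/23 = 147.83 → 148.
edging pick-up: 57 × 16/18 = 50.67 → 51.

Cast on 53 stitches; work 148 rows; edging pick-up 51 stitches.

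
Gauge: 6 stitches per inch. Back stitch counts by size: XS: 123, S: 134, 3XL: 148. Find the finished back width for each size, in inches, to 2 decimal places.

XS 20.50 inches; S 22.33 inches; 3XL 24.67 inches.

6/1 = 6 sts per in.
XS: 123 / 6 = 20.500 → 20.50 in.
S: 134 / 6 = 22.333 → 22.33 in.
3XL: 148 / 6 = 24.667 → 24.67 in.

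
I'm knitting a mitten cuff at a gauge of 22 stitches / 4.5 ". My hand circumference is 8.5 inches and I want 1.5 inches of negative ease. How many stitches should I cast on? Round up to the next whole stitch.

Finished = 8.5 − 1.5 = 7 in.
22 / 4.5 = 4.889 sts per inch.
7.00 × 4.889 = 34.22 sts.
→ 35 sts.

Cast on 35 stitches.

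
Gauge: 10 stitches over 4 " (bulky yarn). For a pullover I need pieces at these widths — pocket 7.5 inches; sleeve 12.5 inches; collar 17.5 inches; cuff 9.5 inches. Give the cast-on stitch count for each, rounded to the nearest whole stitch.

Rate = 10/4 = 2.5 sts per in.
pocket: 7.5 × 2.5 = 18.75 → 19.
sleeve: 12.5 × 2.5 = 31.25 → 31.
collar: 17.5 × 2.5 = 43.75 → 44.
cuff: 9.5 × 2.5 = 23.75 → 24.

pocket 19; sleeve 31; collar 44; cuff 24.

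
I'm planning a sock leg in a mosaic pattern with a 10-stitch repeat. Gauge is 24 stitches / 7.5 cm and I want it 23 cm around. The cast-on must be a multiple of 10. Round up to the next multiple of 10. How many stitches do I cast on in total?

80 stitches.

24 / 7.5 = 3.2 sts per cm.
23 × 3.2 = 73.60 sts.
Next multiple of 10: 80.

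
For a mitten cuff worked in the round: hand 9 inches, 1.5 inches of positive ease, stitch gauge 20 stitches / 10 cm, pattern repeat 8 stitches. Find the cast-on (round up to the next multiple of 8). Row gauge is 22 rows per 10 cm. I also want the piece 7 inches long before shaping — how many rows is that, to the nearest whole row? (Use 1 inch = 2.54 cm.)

Cast on 56 stitches; work 39 rows.

Finished = 9 + 1.5 = 10.5 inches.
10.5 inches × 2.54 = 26.67 cm.
20/10 = 2 sts per cm; 26.67 × 2 = 53.34 sts.
Next multiple of 8 → 56.
7 inches = 17.78 cm; × 2.2 = 39.12 → 39 rows.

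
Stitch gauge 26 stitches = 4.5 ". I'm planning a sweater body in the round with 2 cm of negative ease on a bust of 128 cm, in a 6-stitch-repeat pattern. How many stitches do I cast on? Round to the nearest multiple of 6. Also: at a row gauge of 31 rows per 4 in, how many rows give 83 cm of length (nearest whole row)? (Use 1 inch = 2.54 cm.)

Finished = 128 − 2 = 126 cm.
126 cm × 1/2.54 = 49.61 inches.
26/4.5 = 5.778 sts per in; 49.61 × 5.778 = 286.61 sts.
Nearest multiple of 6 → 288.
83 cm = 32.68 inches; × 7.75 = 253.25 → 253 rows.

Cast on 288 stitches; work 253 rows.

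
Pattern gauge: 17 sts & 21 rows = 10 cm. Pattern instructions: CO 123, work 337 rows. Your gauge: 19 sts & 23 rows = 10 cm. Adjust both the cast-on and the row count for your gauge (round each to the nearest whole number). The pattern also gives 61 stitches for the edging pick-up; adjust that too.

Cast on 137 stitches; work 369 rows; edging pick-up 68 stitches.

Stitches: 123 × 19/17 = 137.47 → 137.
Rows: 337 × 23/21 = 369.10 → 369.
edging pick-up: 61 × 19/17 = 68.18 → 68.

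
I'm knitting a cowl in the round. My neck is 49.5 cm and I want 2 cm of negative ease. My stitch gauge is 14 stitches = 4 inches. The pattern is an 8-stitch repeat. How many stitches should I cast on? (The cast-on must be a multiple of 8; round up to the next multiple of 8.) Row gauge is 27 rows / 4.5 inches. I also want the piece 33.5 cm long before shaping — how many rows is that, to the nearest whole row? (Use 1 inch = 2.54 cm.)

Finished = 49.5 − 2 = 47.5 cm.
47.5 cm × 1/2.54 = 18.70 inches.
14/4 = 3.5 sts per in; 18.70 × 3.5 = 65.45 sts.
Next multiple of 8 → 72.
33.5 cm = 13.19 inches; × 6 = 79.13 → 79 rows.

Cast on 72 stitches; work 79 rows.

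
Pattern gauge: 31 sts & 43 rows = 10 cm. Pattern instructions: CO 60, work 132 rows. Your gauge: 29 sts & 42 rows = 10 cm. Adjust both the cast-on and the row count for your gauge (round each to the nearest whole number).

Stitches: 60 × 29/31 = 56.13 → 56.
Rows: 132 × 42/43 = 128.93 → 129.

Cast on 56 stitches; work 129 rows.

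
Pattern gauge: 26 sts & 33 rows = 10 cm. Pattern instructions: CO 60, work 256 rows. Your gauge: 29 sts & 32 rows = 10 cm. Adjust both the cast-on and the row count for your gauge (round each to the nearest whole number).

Cast on 67 stitches; work 248 rows.

Stitches: 60 × 29/26 = 66.92 → 67.
Rows: 256 × 32/33 = 248.24 → 248.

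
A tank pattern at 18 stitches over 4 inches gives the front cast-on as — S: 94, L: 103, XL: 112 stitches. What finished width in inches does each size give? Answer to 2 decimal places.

18/4 = 4.5 sts per in.
S: 94 / 4.5 = 20.889 → 20.89 in.
L: 103 / 4.5 = 22.889 → 22.89 in.
XL: 112 / 4.5 = 24.889 → 24.89 in.

S 20.89 inches; L 22.89 inches; XL 24.89 inches.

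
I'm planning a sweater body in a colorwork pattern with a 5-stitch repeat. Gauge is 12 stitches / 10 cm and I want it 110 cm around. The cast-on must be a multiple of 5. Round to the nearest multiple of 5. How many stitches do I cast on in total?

12 / 10 = 1.2 sts per cm.
110 × 1.2 = 132.00 sts.
Nearest multiple of 5: 130.

130 stitches.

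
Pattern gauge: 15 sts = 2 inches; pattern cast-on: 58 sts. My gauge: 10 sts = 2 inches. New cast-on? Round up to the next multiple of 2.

Scale factor = 10 / 15 = 0.667.
58 × 10 / 15 = 38.67 sts.
→ 40 sts.

CO 40 sts.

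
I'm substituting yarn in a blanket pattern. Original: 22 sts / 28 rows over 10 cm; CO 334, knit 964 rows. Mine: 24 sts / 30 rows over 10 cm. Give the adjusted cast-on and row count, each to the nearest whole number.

Cast on 364 stitches; work 1033 rows.

Stitches: 334 × 24/22 = 364.36 → 364.
Rows: 964 × 30/28 = 1032.86 → 1033.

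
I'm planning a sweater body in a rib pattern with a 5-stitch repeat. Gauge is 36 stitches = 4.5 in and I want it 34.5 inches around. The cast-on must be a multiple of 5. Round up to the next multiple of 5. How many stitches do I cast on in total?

280 stitches.

36 / 4.5 = 8 sts per inch.
34.5 × 8 = 276.00 sts.
Next multiple of 5: 280.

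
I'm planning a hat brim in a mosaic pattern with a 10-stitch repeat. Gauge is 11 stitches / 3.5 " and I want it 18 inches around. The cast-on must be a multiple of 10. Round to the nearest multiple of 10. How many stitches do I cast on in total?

11 / 3.5 = 3.143 sts per inch.
18 × 3.143 = 56.57 sts.
Nearest multiple of 10: 60.

Cast on 60 stitches.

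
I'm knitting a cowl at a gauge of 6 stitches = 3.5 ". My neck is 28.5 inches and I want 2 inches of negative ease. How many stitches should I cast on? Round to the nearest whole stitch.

Finished = 28.5 − 2 = 26.5 in.
6 / 3.5 = 1.714 sts per inch.
26.50 × 1.714 = 45.43 sts.
→ 45 sts.

Cast on 45 stitches.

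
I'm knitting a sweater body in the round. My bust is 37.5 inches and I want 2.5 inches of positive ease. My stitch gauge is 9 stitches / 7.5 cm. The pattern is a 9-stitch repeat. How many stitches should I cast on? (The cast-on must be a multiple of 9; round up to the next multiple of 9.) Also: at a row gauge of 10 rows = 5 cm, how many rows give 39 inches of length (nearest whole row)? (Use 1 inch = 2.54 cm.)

Cast on 126 stitches; work 198 rows.

Finished = 37.5 + 2.5 = 40 inches.
40 inches × 2.54 = 101.60 cm.
9/7.5 = 1.2 sts per cm; 101.60 × 1.2 = 121.92 sts.
Next multiple of 9 → 126.
39 inches = 99.06 cm; × 2 = 198.12 → 198 rows.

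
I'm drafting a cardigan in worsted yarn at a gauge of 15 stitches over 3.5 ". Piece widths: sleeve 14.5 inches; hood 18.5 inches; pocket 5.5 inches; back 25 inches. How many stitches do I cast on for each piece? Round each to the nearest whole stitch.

sleeve 62; hood 79; pocket 24; back 107.

Rate = 15/3.5 = 4.286 sts per in.
sleeve: 14.5 × 4.286 = 62.14 → 62.
hood: 18.5 × 4.286 = 79.29 → 79.
pocket: 5.5 × 4.286 = 23.57 → 24.
back: 25 × 4.286 = 107.14 → 107.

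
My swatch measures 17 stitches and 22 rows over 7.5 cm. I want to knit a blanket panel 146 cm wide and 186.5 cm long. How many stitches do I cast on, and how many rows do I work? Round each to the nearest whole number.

Stitch gauge = 17/7.5 = 2.267 sts/cm; 146 × 2.267 = 330.93 → 331 sts.
Row gauge = 22/7.5 = 2.933 rows/cm; 186.5 × 2.933 = 547.07 → 547 rows.

Cast on 331 stitches and work 547 rows.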